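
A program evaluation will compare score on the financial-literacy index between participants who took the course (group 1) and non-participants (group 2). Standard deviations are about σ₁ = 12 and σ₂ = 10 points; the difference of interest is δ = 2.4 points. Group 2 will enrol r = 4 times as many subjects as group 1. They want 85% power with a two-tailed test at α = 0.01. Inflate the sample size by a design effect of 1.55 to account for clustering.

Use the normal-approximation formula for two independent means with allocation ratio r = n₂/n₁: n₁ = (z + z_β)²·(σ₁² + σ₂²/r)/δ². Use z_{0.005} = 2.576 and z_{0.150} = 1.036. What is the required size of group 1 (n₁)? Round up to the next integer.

n₁ = 594

n₁ = (z_{α/2} + z_β)² · (σ₁² + σ₂²/r) / δ²
   = (2.576 + 1.036)² · (12² + 10²/4) / 2.4²
   = 13.0465 · (144 + 25) / 5.76
   = 13.0465 · 169 / 5.76
   = 382.79
Design effect: 1.55 × 382.79 = 593.32.
Round up → n₁ = 594; n₂ = r·n₁ = 4 × 594 = 2376.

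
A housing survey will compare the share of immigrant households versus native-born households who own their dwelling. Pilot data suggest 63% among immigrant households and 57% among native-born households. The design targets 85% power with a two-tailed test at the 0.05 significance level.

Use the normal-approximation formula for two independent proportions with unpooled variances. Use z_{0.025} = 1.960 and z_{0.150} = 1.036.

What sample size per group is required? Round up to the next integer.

n = 1193 per group

n = (z_{α/2} + z_β)² · [p₁(1−p₁) + p₂(1−p₂)] / (p₁ − p₂)²
  = (1.960 + 1.036)² · (0.63·0.37 + 0.57·0.43) / (0.06)²
  = (2.996)² · (0.2331 + 0.2451) / 0.0036
  = 8.9760 · 0.4782 / 0.0036
  = 1192.31
Round up → n = 1193 per group.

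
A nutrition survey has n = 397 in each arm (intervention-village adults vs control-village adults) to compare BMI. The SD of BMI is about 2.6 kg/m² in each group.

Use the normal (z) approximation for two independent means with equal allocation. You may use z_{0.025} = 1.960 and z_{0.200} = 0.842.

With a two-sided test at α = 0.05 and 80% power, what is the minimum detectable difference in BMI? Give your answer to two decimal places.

δ = (z_{α/2} + z_β) · √((σ₁²+σ₂²)/n)
  = (1.960 + 0.842) · √(13.52/397)
  = 2.802 · √0.03406
  = 2.802 · 0.1845
  = 0.5171

Minimum detectable difference ≈ 0.52 kg/m²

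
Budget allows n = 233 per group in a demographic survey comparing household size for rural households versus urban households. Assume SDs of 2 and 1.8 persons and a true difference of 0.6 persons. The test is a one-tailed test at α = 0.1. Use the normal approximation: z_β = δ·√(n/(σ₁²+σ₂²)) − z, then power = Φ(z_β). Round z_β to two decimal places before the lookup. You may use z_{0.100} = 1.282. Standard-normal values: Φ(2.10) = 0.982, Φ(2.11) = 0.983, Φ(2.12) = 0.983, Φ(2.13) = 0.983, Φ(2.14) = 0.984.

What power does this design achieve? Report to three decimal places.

Power ≈ 0.983

z_β = δ·√(n/(σ₁²+σ₂²)) − z_α
    = 0.6 · √(233/7.24) − 1.282
    = 0.6 · 5.67295 − 1.282
    = 3.4038 − 1.282 = 2.1218 → 2.12
Power = Φ(2.12) = 0.983.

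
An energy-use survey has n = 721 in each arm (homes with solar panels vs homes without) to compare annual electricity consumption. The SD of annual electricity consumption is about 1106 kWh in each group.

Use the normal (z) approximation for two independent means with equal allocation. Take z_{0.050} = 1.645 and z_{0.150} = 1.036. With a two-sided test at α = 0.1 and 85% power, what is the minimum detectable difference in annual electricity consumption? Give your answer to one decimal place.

δ = (z_{α/2} + z_β) · √((σ₁²+σ₂²)/n)
  = (1.645 + 1.036) · √(2446472/721)
  = 2.681 · √3393.2
  = 2.681 · 58.2509
  = 156.1706

Minimum detectable difference ≈ 156.2 kWh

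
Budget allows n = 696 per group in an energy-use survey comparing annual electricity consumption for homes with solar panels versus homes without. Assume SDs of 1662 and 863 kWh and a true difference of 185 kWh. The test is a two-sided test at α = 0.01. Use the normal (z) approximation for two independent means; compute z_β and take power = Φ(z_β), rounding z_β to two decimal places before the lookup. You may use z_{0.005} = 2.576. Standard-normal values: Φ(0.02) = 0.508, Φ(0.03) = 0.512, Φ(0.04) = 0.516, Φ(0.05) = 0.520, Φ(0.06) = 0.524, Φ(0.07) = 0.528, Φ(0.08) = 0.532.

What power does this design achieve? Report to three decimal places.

z_β = δ·√(n/(σ₁²+σ₂²)) − z_{α/2}
    = 185 · √(696/3507013) − 2.576
    = 185 · 0.01409 − 2.576
    = 2.6062 − 2.576 = 0.0302 → 0.03
Power = Φ(0.03) = 0.512.

Power ≈ 0.512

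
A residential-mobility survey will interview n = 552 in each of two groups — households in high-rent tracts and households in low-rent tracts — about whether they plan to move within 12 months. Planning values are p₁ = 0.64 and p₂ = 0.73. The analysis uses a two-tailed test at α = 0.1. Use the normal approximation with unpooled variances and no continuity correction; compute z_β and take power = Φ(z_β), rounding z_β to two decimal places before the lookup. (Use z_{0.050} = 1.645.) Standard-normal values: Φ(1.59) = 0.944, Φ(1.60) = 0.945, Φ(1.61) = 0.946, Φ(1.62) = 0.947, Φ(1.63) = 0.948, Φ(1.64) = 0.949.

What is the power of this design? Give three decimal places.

z_β = |p₁−p₂|·√(n/[p₁q₁+p₂q₂]) − z_{α/2}
    = 0.09 · √(552/0.4275) − 1.645
    = 0.09 · 35.9337 − 1.645
    = 3.2340 − 1.645 = 1.5890 → 1.59
Power = Φ(1.59) = 0.944.

Power ≈ 0.944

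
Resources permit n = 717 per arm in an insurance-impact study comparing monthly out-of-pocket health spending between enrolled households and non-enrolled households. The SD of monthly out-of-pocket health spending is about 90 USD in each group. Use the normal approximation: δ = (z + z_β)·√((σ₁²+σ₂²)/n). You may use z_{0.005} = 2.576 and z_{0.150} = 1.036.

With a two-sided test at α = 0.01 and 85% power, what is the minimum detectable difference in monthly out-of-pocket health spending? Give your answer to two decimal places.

δ = (z_{α/2} + z_β) · √((σ₁²+σ₂²)/n)
  = (2.576 + 1.036) · √(16200/717)
  = 3.612 · √22.5941
  = 3.612 · 4.7533
  = 17.1690

Minimum detectable difference ≈ 17.17 USD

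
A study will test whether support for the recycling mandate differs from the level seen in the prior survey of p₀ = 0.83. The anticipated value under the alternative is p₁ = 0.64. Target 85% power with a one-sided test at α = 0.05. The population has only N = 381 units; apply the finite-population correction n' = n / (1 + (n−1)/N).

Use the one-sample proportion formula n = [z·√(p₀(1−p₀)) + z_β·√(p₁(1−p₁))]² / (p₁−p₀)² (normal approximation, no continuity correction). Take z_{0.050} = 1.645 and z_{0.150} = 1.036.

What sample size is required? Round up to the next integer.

n = [z_α·√(p₀q₀) + z_β·√(p₁q₁)]² / (p₁ − p₀)²
  = [1.645·√(0.83·0.17) + 1.036·√(0.64·0.36)]² / (-0.19)²
  = [1.645·0.3756 + 1.036·0.4800]² / 0.0361
  = [1.1152]² / 0.0361
  = 34.45
Finite-population correction (N = 381): 34.45 / (1 + (34.45 − 1)/381) = 31.67.
Round up → n = 32.

n = 32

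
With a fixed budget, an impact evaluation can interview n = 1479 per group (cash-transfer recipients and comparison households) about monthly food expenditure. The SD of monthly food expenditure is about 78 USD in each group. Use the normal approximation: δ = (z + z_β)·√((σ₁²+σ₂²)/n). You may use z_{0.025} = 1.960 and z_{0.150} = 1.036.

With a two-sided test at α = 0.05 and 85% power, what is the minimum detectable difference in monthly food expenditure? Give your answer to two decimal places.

δ = (z_{α/2} + z_β) · √((σ₁²+σ₂²)/n)
  = (1.960 + 1.036) · √(12168/1479)
  = 2.996 · √8.2272
  = 2.996 · 2.8683
  = 8.5934

Minimum detectable difference ≈ 8.59 USD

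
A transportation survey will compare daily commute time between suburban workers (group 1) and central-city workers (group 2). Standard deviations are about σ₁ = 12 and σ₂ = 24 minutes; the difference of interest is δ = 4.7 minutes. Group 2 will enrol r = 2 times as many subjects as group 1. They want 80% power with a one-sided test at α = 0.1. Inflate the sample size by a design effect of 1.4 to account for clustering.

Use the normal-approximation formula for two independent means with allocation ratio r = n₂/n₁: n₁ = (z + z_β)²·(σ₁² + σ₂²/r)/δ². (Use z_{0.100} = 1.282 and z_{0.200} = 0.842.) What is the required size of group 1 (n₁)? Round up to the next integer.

n₁ = 124

n₁ = (z_α + z_β)² · (σ₁² + σ₂²/r) / δ²
   = (1.282 + 0.842)² · (12² + 24²/2) / 4.7²
   = 4.5114 · (144 + 288) / 22.09
   = 4.5114 · 432 / 22.09
   = 88.23
Design effect: 1.4 × 88.23 = 123.52.
Round up → n₁ = 124; n₂ = r·n₁ = 2 × 124 = 248.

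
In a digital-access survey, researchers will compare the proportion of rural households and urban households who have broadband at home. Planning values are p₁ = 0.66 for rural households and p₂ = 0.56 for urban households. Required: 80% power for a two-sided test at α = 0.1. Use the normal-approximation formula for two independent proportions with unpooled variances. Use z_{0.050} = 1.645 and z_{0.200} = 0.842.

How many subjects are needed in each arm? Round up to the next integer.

n = 292 per group

n = (z_{α/2} + z_β)² · [p₁(1−p₁) + p₂(1−p₂)] / (p₁ − p₂)²
  = (1.645 + 0.842)² · (0.66·0.34 + 0.56·0.44) / (0.10)²
  = (2.487)² · (0.2244 + 0.2464) / 0.0100
  = 6.1852 · 0.4708 / 0.0100
  = 291.20
Round up → n = 292 per group.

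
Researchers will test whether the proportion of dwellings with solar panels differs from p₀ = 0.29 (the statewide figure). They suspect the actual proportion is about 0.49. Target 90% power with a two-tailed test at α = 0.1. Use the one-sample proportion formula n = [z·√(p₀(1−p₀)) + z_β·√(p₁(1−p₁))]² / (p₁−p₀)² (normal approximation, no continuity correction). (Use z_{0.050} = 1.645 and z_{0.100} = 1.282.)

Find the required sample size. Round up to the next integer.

n = [z_{α/2}·√(p₀q₀) + z_β·√(p₁q₁)]² / (p₁ − p₀)²
  = [1.645·√(0.29·0.71) + 1.282·√(0.49·0.51)]² / (0.20)²
  = [1.645·0.4538 + 1.282·0.4999]² / 0.0400
  = [1.3873]² / 0.0400
  = 48.12
Round up → n = 49.

n = 49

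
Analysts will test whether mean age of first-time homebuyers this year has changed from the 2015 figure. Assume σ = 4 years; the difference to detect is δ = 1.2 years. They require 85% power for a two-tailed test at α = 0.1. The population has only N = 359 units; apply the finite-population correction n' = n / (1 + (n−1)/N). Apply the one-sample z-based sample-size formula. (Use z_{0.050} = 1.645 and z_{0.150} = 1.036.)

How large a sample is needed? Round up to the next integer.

n = 66

n = (z_{α/2} + z_β)² · σ² / δ²
  = (1.645 + 1.036)² · 4² / 1.2²
  = 7.1878 · 16 / 1.44
  = 79.86
Finite-population correction (N = 359): 79.86 / (1 + (79.86 − 1)/359) = 65.48.
Round up → n = 66.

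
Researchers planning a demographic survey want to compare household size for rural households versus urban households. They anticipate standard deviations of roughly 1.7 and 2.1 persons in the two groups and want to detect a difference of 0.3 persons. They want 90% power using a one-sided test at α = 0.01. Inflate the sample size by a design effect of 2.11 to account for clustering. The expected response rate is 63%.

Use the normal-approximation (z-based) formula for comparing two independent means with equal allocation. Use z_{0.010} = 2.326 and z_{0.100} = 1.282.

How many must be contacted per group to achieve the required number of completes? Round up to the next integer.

n = 3537 per group

n = (z_α + z_β)² · (σ₁² + σ₂²) / δ²
  = (2.326 + 1.282)² · (1.7² + 2.1² = 7.3) / 0.3²
  = 13.0177 · 7.3 / 0.09
  = 1055.88
Design effect: 2.11 × 1055.88 = 2227.90.
Adjust for 63% response: 2227.90 / 0.63 = 3536.35.
Round up → n = 3537 per group.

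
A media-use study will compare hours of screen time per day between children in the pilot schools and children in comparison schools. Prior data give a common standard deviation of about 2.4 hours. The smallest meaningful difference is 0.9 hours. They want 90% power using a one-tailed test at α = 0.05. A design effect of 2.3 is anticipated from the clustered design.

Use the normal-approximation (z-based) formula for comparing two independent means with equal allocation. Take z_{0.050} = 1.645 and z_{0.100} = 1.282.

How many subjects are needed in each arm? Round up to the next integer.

n = (z_α + z_β)² · (σ₁² + σ₂²) / δ²
  = (1.645 + 1.282)² · (2·2.4² = 11.52) / 0.9²
  = 8.5673 · 11.52 / 0.81
  = 121.85
Design effect: 2.3 × 121.85 = 280.25.
Round up → n = 281 per group.

n = 281 per group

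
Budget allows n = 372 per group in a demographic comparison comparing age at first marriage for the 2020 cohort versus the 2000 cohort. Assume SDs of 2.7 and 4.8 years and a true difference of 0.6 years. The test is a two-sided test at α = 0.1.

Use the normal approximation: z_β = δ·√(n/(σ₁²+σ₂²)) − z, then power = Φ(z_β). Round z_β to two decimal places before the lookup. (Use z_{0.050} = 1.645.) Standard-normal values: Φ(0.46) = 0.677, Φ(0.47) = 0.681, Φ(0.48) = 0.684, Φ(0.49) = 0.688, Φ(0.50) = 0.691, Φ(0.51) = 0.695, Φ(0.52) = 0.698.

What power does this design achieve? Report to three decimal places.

z_β = δ·√(n/(σ₁²+σ₂²)) − z_{α/2}
    = 0.6 · √(372/30.33) − 1.645
    = 0.6 · 3.50215 − 1.645
    = 2.1013 − 1.645 = 0.4563 → 0.46
Power = Φ(0.46) = 0.677.

Power ≈ 0.677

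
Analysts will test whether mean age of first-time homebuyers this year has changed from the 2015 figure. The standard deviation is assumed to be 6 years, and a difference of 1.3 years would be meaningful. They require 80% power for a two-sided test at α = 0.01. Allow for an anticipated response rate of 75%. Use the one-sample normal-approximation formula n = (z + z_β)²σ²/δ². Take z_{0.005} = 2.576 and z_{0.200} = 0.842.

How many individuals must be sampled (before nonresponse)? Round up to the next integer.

n = 332

n = (z_{α/2} + z_β)² · σ² / δ²
  = (2.576 + 0.842)² · 6² / 1.3²
  = 11.6827 · 36 / 1.69
  = 248.86
Adjust for 75% response: 248.86 / 0.75 = 331.82.
Round up → n = 332.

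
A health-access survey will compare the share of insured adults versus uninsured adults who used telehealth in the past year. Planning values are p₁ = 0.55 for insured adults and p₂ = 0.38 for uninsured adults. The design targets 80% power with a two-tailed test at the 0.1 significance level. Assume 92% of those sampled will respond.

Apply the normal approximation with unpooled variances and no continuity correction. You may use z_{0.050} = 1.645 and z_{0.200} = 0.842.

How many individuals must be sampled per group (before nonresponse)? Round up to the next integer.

n = (z_{α/2} + z_β)² · [p₁(1−p₁) + p₂(1−p₂)] / (p₁ − p₂)²
  = (1.645 + 0.842)² · (0.55·0.45 + 0.38·0.62) / (0.17)²
  = (2.487)² · (0.2475 + 0.2356) / 0.0289
  = 6.1852 · 0.4831 / 0.0289
  = 103.39
Adjust for 92% response: 103.39 / 0.92 = 112.38.
Round up → n = 113 per group.

n = 113 per group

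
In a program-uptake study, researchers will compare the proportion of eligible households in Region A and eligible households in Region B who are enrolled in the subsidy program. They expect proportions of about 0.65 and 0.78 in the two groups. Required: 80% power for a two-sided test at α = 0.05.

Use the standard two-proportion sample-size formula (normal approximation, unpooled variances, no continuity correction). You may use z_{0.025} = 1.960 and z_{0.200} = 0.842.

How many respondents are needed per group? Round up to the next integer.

n = 186 per group

n = (z_{α/2} + z_β)² · [p₁(1−p₁) + p₂(1−p₂)] / (p₁ − p₂)²
  = (1.960 + 0.842)² · (0.65·0.35 + 0.78·0.22) / (-0.13)²
  = (2.802)² · (0.2275 + 0.1716) / 0.0169
  = 7.8512 · 0.3991 / 0.0169
  = 185.41
Round up → n = 186 per group.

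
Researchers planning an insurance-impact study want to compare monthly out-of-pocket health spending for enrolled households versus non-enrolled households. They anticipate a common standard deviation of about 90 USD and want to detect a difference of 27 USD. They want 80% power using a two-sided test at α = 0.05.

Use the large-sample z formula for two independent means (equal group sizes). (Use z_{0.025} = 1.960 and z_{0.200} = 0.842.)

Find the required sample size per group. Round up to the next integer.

n = (z_{α/2} + z_β)² · (σ₁² + σ₂²) / δ²
  = (1.960 + 0.842)² · (2·90² = 16200) / 27²
  = 7.8512 · 16200 / 729
  = 174.47
Round up → n = 175 per group.

n = 175 per group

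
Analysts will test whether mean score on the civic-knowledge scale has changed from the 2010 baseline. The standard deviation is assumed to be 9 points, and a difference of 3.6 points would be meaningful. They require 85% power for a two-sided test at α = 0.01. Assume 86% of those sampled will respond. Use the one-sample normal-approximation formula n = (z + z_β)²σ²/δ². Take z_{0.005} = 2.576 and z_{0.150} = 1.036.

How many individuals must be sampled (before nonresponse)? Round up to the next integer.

n = 95

n = (z_{α/2} + z_β)² · σ² / δ²
  = (2.576 + 1.036)² · 9² / 3.6²
  = 13.0465 · 81 / 12.96
  = 81.54
Adjust for 86% response: 81.54 / 0.86 = 94.81.
Round up → n = 95.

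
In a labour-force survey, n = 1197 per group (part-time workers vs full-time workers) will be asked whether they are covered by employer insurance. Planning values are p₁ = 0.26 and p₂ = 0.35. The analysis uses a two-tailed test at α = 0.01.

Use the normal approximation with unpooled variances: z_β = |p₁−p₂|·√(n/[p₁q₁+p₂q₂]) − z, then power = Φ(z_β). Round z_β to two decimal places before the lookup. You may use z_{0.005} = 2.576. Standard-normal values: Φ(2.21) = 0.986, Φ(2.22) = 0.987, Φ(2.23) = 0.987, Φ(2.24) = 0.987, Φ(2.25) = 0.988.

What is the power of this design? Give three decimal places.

z_β = |p₁−p₂|·√(n/[p₁q₁+p₂q₂]) − z_{α/2}
    = 0.09 · √(1197/0.4199) − 2.576
    = 0.09 · 53.3917 − 2.576
    = 4.8053 − 2.576 = 2.2293 → 2.23
Power = Φ(2.23) = 0.987.

Power ≈ 0.987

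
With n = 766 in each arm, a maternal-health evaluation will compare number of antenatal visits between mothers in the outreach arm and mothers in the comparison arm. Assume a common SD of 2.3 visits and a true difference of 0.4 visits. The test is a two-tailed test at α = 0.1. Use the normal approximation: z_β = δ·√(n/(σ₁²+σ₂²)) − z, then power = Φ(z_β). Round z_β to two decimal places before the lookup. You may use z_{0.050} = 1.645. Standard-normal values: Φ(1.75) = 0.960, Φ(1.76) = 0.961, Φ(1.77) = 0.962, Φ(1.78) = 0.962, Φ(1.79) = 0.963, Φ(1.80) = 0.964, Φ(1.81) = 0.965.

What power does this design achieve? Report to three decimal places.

Power ≈ 0.961

z_β = δ·√(n/(σ₁²+σ₂²)) − z_{α/2}
    = 0.4 · √(766/10.58) − 1.645
    = 0.4 · 8.50886 − 1.645
    = 3.4035 − 1.645 = 1.7585 → 1.76
Power = Φ(1.76) = 0.961.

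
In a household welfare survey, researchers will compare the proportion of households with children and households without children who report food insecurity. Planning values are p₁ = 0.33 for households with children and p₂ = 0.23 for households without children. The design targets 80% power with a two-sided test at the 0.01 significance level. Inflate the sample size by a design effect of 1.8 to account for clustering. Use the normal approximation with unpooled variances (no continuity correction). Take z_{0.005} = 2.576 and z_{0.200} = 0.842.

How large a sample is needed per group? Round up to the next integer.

n = (z_{α/2} + z_β)² · [p₁(1−p₁) + p₂(1−p₂)] / (p₁ − p₂)²
  = (2.576 + 0.842)² · (0.33·0.67 + 0.23·0.77) / (0.10)²
  = (3.418)² · (0.2211 + 0.1771) / 0.0100
  = 11.6827 · 0.3982 / 0.0100
  = 465.21
Design effect: 1.8 × 465.21 = 837.37.
Round up → n = 838 per group.

n = 838 per group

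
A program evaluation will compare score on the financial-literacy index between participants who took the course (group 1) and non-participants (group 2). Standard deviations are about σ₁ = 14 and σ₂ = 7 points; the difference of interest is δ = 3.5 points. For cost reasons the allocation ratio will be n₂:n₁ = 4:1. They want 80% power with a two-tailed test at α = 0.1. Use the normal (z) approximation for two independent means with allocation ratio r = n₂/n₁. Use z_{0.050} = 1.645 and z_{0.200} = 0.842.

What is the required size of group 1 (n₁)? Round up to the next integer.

n₁ = (z_{α/2} + z_β)² · (σ₁² + σ₂²/r) / δ²
   = (1.645 + 0.842)² · (14² + 7²/4) / 3.5²
   = 6.1852 · (196 + 12.25) / 12.25
   = 6.1852 · 208.25 / 12.25
   = 105.15
Round up → n₁ = 106; n₂ = r·n₁ = 4 × 106 = 424.

n₁ = 106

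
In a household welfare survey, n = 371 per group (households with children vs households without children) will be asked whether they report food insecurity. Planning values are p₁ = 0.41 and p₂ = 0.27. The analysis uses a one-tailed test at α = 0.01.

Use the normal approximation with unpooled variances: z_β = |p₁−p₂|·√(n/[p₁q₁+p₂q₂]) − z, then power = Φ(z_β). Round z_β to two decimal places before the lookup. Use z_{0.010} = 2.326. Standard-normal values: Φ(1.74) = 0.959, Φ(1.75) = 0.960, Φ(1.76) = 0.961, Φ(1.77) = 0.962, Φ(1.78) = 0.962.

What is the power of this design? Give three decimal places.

z_β = |p₁−p₂|·√(n/[p₁q₁+p₂q₂]) − z_α
    = 0.14 · √(371/0.4390) − 2.326
    = 0.14 · 29.0706 − 2.326
    = 4.0699 − 2.326 = 1.7439 → 1.74
Power = Φ(1.74) = 0.959.

Power ≈ 0.959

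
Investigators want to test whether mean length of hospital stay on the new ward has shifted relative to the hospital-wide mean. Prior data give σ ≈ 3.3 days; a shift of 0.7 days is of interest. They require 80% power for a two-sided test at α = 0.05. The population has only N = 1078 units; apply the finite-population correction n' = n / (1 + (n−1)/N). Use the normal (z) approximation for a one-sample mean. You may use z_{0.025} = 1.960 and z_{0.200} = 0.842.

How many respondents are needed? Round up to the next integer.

n = (z_{α/2} + z_β)² · σ² / δ²
  = (1.960 + 0.842)² · 3.3² / 0.7²
  = 7.8512 · 10.89 / 0.49
  = 174.49
Finite-population correction (N = 1078): 174.49 / (1 + (174.49 − 1)/1078) = 150.30.
Round up → n = 151.

n = 151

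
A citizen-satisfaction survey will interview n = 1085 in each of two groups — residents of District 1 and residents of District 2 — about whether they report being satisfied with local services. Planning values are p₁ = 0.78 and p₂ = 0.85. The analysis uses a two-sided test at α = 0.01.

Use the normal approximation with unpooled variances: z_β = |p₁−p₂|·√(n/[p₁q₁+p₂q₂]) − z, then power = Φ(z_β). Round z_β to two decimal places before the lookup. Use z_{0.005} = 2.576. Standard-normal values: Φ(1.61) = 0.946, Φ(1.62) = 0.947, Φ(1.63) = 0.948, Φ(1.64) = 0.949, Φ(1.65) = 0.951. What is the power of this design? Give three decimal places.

z_β = |p₁−p₂|·√(n/[p₁q₁+p₂q₂]) − z_{α/2}
    = 0.07 · √(1085/0.2991) − 2.576
    = 0.07 · 60.2291 − 2.576
    = 4.2160 − 2.576 = 1.6400 → 1.64
Power = Φ(1.64) = 0.949.

Power ≈ 0.949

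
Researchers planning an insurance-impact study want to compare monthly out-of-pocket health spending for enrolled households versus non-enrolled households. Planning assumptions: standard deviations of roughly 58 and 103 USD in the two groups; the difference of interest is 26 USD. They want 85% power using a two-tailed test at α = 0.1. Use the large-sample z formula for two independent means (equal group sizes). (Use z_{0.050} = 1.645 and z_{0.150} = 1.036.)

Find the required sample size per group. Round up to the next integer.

n = (z_{α/2} + z_β)² · (σ₁² + σ₂²) / δ²
  = (1.645 + 1.036)² · (58² + 103² = 13973) / 26²
  = 7.1878 · 13973 / 676
  = 148.57
Round up → n = 149 per group.

n = 149 per group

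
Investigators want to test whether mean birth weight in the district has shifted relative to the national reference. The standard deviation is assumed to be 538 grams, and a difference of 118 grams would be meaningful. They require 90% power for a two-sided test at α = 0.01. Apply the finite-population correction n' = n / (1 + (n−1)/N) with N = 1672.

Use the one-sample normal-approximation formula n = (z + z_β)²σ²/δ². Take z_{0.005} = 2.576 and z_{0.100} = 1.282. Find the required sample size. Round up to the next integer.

n = 262

n = (z_{α/2} + z_β)² · σ² / δ²
  = (2.576 + 1.282)² · 538² / 118²
  = 14.8842 · 289444 / 13924
  = 309.40
Finite-population correction (N = 1672): 309.40 / (1 + (309.40 − 1)/1672) = 261.22.
Round up → n = 262.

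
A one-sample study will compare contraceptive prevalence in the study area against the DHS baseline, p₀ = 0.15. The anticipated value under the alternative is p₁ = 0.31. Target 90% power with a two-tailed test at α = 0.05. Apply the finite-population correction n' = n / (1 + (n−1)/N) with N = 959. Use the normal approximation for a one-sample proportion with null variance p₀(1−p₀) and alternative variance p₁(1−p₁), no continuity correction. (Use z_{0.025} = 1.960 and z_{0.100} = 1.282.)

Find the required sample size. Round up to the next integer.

n = 62

n = [z_{α/2}·√(p₀q₀) + z_β·√(p₁q₁)]² / (p₁ − p₀)²
  = [1.960·√(0.15·0.85) + 1.282·√(0.31·0.69)]² / (0.16)²
  = [1.960·0.3571 + 1.282·0.4625]² / 0.0256
  = [1.2928]² / 0.0256
  = 65.28
Finite-population correction (N = 959): 65.28 / (1 + (65.28 − 1)/959) = 61.18.
Round up → n = 62.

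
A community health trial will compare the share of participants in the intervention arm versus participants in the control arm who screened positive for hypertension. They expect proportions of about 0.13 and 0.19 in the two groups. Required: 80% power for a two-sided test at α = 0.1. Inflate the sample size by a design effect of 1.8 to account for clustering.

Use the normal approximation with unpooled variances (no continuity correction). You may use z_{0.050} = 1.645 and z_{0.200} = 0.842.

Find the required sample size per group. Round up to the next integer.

n = 826 per group

n = (z_{α/2} + z_β)² · [p₁(1−p₁) + p₂(1−p₂)] / (p₁ − p₂)²
  = (1.645 + 0.842)² · (0.13·0.87 + 0.19·0.81) / (-0.06)²
  = (2.487)² · (0.1131 + 0.1539) / 0.0036
  = 6.1852 · 0.2670 / 0.0036
  = 458.73
Design effect: 1.8 × 458.73 = 825.72.
Round up → n = 826 per group.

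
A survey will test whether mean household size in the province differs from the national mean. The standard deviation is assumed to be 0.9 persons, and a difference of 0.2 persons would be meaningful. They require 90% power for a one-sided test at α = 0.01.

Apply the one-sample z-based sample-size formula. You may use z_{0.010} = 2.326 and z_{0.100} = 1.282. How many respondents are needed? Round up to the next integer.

n = 264

n = (z_α + z_β)² · σ² / δ²
  = (2.326 + 1.282)² · 0.9² / 0.2²
  = 13.0177 · 0.81 / 0.04
  = 263.61
Round up → n = 264.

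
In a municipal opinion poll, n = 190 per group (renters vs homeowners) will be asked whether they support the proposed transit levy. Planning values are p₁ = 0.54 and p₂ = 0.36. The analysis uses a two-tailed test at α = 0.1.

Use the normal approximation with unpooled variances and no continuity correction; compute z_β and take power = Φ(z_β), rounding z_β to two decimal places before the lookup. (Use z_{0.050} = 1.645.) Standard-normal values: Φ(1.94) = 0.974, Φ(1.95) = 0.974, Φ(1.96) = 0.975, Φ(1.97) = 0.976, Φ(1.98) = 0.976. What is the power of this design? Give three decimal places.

z_β = |p₁−p₂|·√(n/[p₁q₁+p₂q₂]) − z_{α/2}
    = 0.18 · √(190/0.4788) − 1.645
    = 0.18 · 19.9205 − 1.645
    = 3.5857 − 1.645 = 1.9407 → 1.94
Power = Φ(1.94) = 0.974.

Power ≈ 0.974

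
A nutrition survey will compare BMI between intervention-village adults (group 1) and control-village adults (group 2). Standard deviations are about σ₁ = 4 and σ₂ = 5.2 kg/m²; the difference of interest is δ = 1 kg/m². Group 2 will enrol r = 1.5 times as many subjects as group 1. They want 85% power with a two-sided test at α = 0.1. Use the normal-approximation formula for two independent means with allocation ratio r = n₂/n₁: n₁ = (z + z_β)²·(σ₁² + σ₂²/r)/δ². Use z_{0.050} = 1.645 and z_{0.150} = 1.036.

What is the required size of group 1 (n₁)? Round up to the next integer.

n₁ = (z_{α/2} + z_β)² · (σ₁² + σ₂²/r) / δ²
   = (1.645 + 1.036)² · (4² + 5.2²/1.5) / 1²
   = 7.1878 · (16 + 18.0267) / 1
   = 7.1878 · 34.0267 / 1
   = 244.58
Round up → n₁ = 245; n₂ = r·n₁ = 1.5 × 245 = 368.

n₁ = 245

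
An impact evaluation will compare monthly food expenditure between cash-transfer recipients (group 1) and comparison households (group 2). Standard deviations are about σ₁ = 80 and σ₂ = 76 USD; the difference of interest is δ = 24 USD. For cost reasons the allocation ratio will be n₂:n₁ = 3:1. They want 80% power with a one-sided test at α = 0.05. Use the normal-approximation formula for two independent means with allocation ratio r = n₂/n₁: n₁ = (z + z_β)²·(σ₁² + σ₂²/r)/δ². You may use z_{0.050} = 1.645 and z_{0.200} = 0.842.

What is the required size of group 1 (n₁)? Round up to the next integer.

n₁ = 90

n₁ = (z_α + z_β)² · (σ₁² + σ₂²/r) / δ²
   = (1.645 + 0.842)² · (80² + 76²/3) / 24²
   = 6.1852 · (6400 + 1925.3) / 576
   = 6.1852 · 8325.3 / 576
   = 89.40
Round up → n₁ = 90; n₂ = r·n₁ = 3 × 90 = 270.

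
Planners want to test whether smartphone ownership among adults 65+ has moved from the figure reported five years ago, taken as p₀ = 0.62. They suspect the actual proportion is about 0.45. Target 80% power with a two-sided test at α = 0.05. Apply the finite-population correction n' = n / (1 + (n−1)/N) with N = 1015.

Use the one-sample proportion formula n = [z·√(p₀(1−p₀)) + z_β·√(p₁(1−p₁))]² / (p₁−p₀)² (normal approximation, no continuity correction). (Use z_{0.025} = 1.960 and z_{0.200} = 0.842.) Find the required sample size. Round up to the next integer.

n = [z_{α/2}·√(p₀q₀) + z_β·√(p₁q₁)]² / (p₁ − p₀)²
  = [1.960·√(0.62·0.38) + 0.842·√(0.45·0.55)]² / (-0.17)²
  = [1.960·0.4854 + 0.842·0.4975]² / 0.0289
  = [1.3702]² / 0.0289
  = 64.97
Finite-population correction (N = 1015): 64.97 / (1 + (64.97 − 1)/1015) = 61.12.
Round up → n = 62.

n = 62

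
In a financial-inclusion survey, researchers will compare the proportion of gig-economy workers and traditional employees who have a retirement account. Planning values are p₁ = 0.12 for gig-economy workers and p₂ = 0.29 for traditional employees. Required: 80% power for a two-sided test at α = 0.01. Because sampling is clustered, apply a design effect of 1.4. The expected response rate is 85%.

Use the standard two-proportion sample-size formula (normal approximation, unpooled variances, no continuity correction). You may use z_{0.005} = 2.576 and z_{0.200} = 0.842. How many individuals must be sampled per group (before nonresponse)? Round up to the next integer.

n = 208 per group

n = (z_{α/2} + z_β)² · [p₁(1−p₁) + p₂(1−p₂)] / (p₁ − p₂)²
  = (2.576 + 0.842)² · (0.12·0.88 + 0.29·0.71) / (-0.17)²
  = (3.418)² · (0.1056 + 0.2059) / 0.0289
  = 11.6827 · 0.3115 / 0.0289
  = 125.92
Design effect: 1.4 × 125.92 = 176.29.
Adjust for 85% response: 176.29 / 0.85 = 207.40.
Round up → n = 208 per group.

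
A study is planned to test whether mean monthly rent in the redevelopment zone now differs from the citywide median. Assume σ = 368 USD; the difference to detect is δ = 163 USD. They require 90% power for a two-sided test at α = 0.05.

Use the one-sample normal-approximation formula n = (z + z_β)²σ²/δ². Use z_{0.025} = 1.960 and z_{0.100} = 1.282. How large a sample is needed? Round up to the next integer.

n = 54

n = (z_{α/2} + z_β)² · σ² / δ²
  = (1.960 + 1.282)² · 368² / 163²
  = 10.5106 · 135424 / 26569
  = 53.57
Round up → n = 54.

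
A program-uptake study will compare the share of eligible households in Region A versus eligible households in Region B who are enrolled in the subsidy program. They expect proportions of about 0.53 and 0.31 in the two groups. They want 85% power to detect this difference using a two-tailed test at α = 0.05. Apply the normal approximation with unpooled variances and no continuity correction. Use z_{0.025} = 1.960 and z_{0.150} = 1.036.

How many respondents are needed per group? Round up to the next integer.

n = 86 per group

n = (z_{α/2} + z_β)² · [p₁(1−p₁) + p₂(1−p₂)] / (p₁ − p₂)²
  = (1.960 + 1.036)² · (0.53·0.47 + 0.31·0.69) / (0.22)²
  = (2.996)² · (0.2491 + 0.2139) / 0.0484
  = 8.9760 · 0.4630 / 0.0484
  = 85.87
Round up → n = 86 per group.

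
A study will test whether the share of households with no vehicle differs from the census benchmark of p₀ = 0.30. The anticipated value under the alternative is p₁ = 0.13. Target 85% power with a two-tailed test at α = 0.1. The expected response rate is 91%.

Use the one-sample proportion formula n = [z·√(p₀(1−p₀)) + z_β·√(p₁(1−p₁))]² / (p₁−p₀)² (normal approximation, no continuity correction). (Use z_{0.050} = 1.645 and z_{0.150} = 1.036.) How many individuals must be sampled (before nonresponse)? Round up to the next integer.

n = 47

n = [z_{α/2}·√(p₀q₀) + z_β·√(p₁q₁)]² / (p₁ − p₀)²
  = [1.645·√(0.30·0.70) + 1.036·√(0.13·0.87)]² / (-0.17)²
  = [1.645·0.4583 + 1.036·0.3363]² / 0.0289
  = [1.1022]² / 0.0289
  = 42.04
Adjust for 91% response: 42.04 / 0.91 = 46.20.
Round up → n = 47.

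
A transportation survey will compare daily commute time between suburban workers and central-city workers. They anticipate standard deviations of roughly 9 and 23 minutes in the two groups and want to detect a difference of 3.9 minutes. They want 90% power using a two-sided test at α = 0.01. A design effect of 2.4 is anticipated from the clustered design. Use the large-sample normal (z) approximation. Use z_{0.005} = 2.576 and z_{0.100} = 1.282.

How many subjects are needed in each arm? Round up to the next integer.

n = (z_{α/2} + z_β)² · (σ₁² + σ₂²) / δ²
  = (2.576 + 1.282)² · (9² + 23² = 610) / 3.9²
  = 14.8842 · 610 / 15.21
  = 596.93
Design effect: 2.4 × 596.93 = 1432.64.
Round up → n = 1433 per group.

n = 1433 per group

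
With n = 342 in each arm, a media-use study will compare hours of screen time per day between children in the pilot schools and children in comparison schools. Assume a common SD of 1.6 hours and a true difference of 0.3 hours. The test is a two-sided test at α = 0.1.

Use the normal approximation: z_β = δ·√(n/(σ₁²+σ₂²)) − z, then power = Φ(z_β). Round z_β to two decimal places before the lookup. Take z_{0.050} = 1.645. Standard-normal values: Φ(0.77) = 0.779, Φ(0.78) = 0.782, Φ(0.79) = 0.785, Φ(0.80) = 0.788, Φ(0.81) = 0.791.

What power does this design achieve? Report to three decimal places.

Power ≈ 0.791

z_β = δ·√(n/(σ₁²+σ₂²)) − z_{α/2}
    = 0.3 · √(342/5.12) − 1.645
    = 0.3 · 8.17294 − 1.645
    = 2.4519 − 1.645 = 0.8069 → 0.81
Power = Φ(0.81) = 0.791.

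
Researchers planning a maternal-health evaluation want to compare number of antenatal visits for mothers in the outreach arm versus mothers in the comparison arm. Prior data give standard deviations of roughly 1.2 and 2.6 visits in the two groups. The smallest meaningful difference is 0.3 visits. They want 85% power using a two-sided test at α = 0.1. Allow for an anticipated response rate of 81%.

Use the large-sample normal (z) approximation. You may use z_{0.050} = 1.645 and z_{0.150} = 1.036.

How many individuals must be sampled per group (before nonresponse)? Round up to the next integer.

n = 809 per group

n = (z_{α/2} + z_β)² · (σ₁² + σ₂²) / δ²
  = (1.645 + 1.036)² · (1.2² + 2.6² = 8.2) / 0.3²
  = 7.1878 · 8.2 / 0.09
  = 654.88
Adjust for 81% response: 654.88 / 0.81 = 808.50.
Round up → n = 809 per group.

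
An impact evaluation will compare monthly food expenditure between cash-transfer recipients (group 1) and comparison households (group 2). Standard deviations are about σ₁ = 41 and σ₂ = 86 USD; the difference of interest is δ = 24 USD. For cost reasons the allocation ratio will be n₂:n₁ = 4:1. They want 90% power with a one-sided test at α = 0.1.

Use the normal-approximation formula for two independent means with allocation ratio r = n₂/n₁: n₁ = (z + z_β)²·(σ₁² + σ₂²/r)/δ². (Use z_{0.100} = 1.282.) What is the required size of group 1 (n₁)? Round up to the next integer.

n₁ = (z_α + z_β)² · (σ₁² + σ₂²/r) / δ²
   = (1.282 + 1.282)² · (41² + 86²/4) / 24²
   = 6.5741 · (1681 + 1849) / 576
   = 6.5741 · 3530 / 576
   = 40.29
Round up → n₁ = 41; n₂ = r·n₁ = 4 × 41 = 164.

n₁ = 41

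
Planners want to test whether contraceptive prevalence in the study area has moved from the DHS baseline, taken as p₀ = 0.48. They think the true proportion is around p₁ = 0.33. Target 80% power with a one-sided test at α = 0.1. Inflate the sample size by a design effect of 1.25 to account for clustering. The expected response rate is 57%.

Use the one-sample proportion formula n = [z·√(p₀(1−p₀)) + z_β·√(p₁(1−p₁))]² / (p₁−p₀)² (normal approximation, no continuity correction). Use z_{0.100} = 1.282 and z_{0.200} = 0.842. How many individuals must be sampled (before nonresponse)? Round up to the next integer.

n = [z_α·√(p₀q₀) + z_β·√(p₁q₁)]² / (p₁ − p₀)²
  = [1.282·√(0.48·0.52) + 0.842·√(0.33·0.67)]² / (-0.15)²
  = [1.282·0.4996 + 0.842·0.4702]² / 0.0225
  = [1.0364]² / 0.0225
  = 47.74
Design effect: 1.25 × 47.74 = 59.67.
Adjust for 57% response: 59.67 / 0.57 = 104.69.
Round up → n = 105.

n = 105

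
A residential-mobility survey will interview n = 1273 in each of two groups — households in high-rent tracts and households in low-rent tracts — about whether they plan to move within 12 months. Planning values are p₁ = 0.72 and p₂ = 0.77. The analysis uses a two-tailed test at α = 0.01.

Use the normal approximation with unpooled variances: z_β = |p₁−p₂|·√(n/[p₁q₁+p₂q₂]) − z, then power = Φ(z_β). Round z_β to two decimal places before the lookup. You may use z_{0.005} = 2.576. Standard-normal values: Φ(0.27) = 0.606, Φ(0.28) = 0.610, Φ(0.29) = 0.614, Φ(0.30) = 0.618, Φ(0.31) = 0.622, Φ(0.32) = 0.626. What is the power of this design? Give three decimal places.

Power ≈ 0.626

z_β = |p₁−p₂|·√(n/[p₁q₁+p₂q₂]) − z_{α/2}
    = 0.05 · √(1273/0.3787) − 2.576
    = 0.05 · 57.9784 − 2.576
    = 2.8989 − 2.576 = 0.3229 → 0.32
Power = Φ(0.32) = 0.626.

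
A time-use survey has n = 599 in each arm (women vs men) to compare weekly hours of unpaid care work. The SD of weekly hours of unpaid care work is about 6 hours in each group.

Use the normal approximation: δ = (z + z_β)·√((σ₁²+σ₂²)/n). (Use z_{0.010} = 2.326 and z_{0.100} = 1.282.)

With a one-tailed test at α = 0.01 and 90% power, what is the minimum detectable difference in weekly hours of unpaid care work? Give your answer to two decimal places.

Minimum detectable difference ≈ 1.25 hours

δ = (z_α + z_β) · √((σ₁²+σ₂²)/n)
  = (2.326 + 1.282) · √(72/599)
  = 3.608 · √0.1202
  = 3.608 · 0.3467
  = 1.2509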